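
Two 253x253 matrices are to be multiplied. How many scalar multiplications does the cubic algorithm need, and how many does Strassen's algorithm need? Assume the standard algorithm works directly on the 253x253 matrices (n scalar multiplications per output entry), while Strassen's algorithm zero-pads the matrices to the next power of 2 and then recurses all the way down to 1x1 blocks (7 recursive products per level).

Matrix multiplication for 253x253 matrices:

Strassen's algorithm requires power-of-2 dimensions. Pad 253x253 to 256x256 (next power of 2).

Standard algorithm: 253^3 = 16194277 multiplications
Strassen's algorithm: 7^(log2(256)) = 7^8 = 5764801 multiplications
Savings: 16194277 - 5764801 = 10429476 multiplications

Standard: 16194277 multiplications (253^3). Strassen: 5764801 multiplications (7^8, after padding to 256x256). Strassen reduces 8 recursive multiplications to 7 at each level.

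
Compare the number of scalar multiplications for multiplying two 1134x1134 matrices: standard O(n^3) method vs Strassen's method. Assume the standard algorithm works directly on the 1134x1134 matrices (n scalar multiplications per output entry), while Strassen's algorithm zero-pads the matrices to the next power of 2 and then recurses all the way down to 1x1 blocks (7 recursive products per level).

Matrix multiplication for 1134x1134 matrices:

Strassen's algorithm requires power-of-2 dimensions. Pad 1134x1134 to 2048x2048 (next power of 2).

Standard algorithm: 1134^3 = 1458274104 multiplications
Strassen's algorithm: 7^(log2(2048)) = 7^11 = 1977326743 multiplications
Difference: 1458274104 - 1977326743 = -519052639 (Strassen uses MORE here due to padding overhead — for small or just-over-power-of-2 n, padding can outweigh the per-level savings)

Standard: 1458274104 multiplications (1134^3). Strassen: 1977326743 multiplications (7^11, after padding to 2048x2048). Strassen reduces 8 recursive multiplications to 7 at each level.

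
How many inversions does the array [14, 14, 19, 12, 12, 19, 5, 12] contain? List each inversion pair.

Finding inversions in [14, 14, 19, 12, 12, 19, 5, 12]:

(0, 3): arr[0]=14 > arr[3]=12
(0, 4): arr[0]=14 > arr[4]=12
(0, 6): arr[0]=14 > arr[6]=5
(0, 7): arr[0]=14 > arr[7]=12
(1, 3): arr[1]=14 > arr[3]=12
(1, 4): arr[1]=14 > arr[4]=12
(1, 6): arr[1]=14 > arr[6]=5
(1, 7): arr[1]=14 > arr[7]=12
(2, 3): arr[2]=19 > arr[3]=12
(2, 4): arr[2]=19 > arr[4]=12
(2, 6): arr[2]=19 > arr[6]=5
(2, 7): arr[2]=19 > arr[7]=12
(3, 6): arr[3]=12 > arr[6]=5
(4, 6): arr[4]=12 > arr[6]=5
(5, 6): arr[5]=19 > arr[6]=5
(5, 7): arr[5]=19 > arr[7]=12

Total inversions: 16

The array has 16 inversion(s): (0,3), (0,4), (0,6), (0,7), (1,3), (1,4), (1,6), (1,7), (2,3), (2,4), (2,6), (2,7), (3,6), (4,6), (5,6), (5,7). Each pair (i,j) satisfies i < j and arr[i] > arr[j].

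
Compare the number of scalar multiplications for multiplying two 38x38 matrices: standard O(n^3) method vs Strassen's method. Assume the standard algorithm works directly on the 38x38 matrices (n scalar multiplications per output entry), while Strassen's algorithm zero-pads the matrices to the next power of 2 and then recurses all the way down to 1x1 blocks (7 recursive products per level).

Matrix multiplication for 38x38 matrices:

Strassen's algorithm requires power-of-2 dimensions. Pad 38x38 to 64x64 (next power of 2).

Standard algorithm: 38^3 = 54872 multiplications
Strassen's algorithm: 7^(log2(64)) = 7^6 = 117649 multiplications
Difference: 54872 - 117649 = -62777 (Strassen uses MORE here due to padding overhead — for small or just-over-power-of-2 n, padding can outweigh the per-level savings)

Standard: 54872 multiplications (38^3). Strassen: 117649 multiplications (7^6, after padding to 64x64). Strassen reduces 8 recursive multiplications to 7 at each level.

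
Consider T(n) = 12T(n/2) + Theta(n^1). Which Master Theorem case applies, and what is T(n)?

Master Theorem for T(n) = 12T(n/2) + O(n^1):

a = 12, b = 2, c = 1
log_b(a) = log_2(12) = 3.5850

Case 1: c = 1 < log_2(12) = 3.5850
T(n) = O(n^(log_2 12))

For T(n) = 12T(n/2) + O(n^1): log_2(12) = 3.5850. This is Case 1 of the Master Theorem (c < log_b(a), work dominated by leaves), giving O(n^(log_2 12)).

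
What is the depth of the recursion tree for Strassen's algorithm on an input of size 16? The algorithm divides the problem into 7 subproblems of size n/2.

For divide and conquer with division factor 2:

Problem sizes at each level:
Level 0: 16
Level 1: 8
Level 2: 4
Level 3: 2
Level 4: 1

The root is level 0 and the size-1 base case is level 4 (the tree spans levels 0 through 4, i.e. 5 levels counting the root), so the depth is the number of divisions: log_2(16) = 4

The recursion tree depth is log_2(16) = 4. At each level, the problem size is divided by 2, so it takes 4 divisions to reduce to a base case of size 1. The algorithm makes 7 recursive calls at each level.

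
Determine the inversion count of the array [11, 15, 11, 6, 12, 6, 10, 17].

Finding inversions in [11, 15, 11, 6, 12, 6, 10, 17]:

(0, 3): arr[0]=11 > arr[3]=6
(0, 5): arr[0]=11 > arr[5]=6
(0, 6): arr[0]=11 > arr[6]=10
(1, 2): arr[1]=15 > arr[2]=11
(1, 3): arr[1]=15 > arr[3]=6
(1, 4): arr[1]=15 > arr[4]=12
(1, 5): arr[1]=15 > arr[5]=6
(1, 6): arr[1]=15 > arr[6]=10
(2, 3): arr[2]=11 > arr[3]=6
(2, 5): arr[2]=11 > arr[5]=6
(2, 6): arr[2]=11 > arr[6]=10
(4, 5): arr[4]=12 > arr[5]=6
(4, 6): arr[4]=12 > arr[6]=10

Total inversions: 13

The array has 13 inversion(s): (0,3), (0,5), (0,6), (1,2), (1,3), (1,4), (1,5), (1,6), (2,3), (2,5), (2,6), (4,5), (4,6). Each pair (i,j) satisfies i < j and arr[i] > arr[j].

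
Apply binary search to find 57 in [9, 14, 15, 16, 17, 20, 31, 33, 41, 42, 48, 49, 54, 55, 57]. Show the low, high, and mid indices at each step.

Binary search for 57 in [9, 14, 15, 16, 17, 20, 31, 33, 41, 42, 48, 49, 54, 55, 57]:

lo=0, hi=14, mid=7, arr[mid]=33 -> 33 < 57, search right half
lo=8, hi=14, mid=11, arr[mid]=49 -> 49 < 57, search right half
lo=12, hi=14, mid=13, arr[mid]=55 -> 55 < 57, search right half
lo=14, hi=14, mid=14, arr[mid]=57 -> Found target at index 14!

Binary search finds 57 at index 14 after 4 comparisons. The search repeatedly halves the search space by comparing with the middle element.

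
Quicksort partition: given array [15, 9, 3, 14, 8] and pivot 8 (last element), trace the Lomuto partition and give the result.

Lomuto partition with pivot = 8:

Initial array: [15, 9, 3, 14, 8]

arr[0]=15 > 8: no swap
arr[1]=9 > 8: no swap
arr[2]=3 <= 8: swap with position 0, array becomes [3, 9, 15, 14, 8]
arr[3]=14 > 8: no swap

Place pivot at position 1: [3, 8, 15, 14, 9]
Pivot position: 1

After partitioning with pivot 8, the array becomes [3, 8, 15, 14, 9]. The pivot is placed at index 1. All elements to the left of the pivot are <= 8, and all elements to the right are > 8.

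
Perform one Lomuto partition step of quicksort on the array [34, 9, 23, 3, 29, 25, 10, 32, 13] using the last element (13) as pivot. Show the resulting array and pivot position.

Lomuto partition with pivot = 13:

Initial array: [34, 9, 23, 3, 29, 25, 10, 32, 13]

arr[0]=34 > 13: no swap
arr[1]=9 <= 13: swap with position 0, array becomes [9, 34, 23, 3, 29, 25, 10, 32, 13]
arr[2]=23 > 13: no swap
arr[3]=3 <= 13: swap with position 1, array becomes [9, 3, 23, 34, 29, 25, 10, 32, 13]
arr[4]=29 > 13: no swap
arr[5]=25 > 13: no swap
arr[6]=10 <= 13: swap with position 2, array becomes [9, 3, 10, 34, 29, 25, 23, 32, 13]
arr[7]=32 > 13: no swap

Place pivot at position 3: [9, 3, 10, 13, 29, 25, 23, 32, 34]
Pivot position: 3

After partitioning with pivot 13, the array becomes [9, 3, 10, 13, 29, 25, 23, 32, 34]. The pivot is placed at index 3. All elements to the left of the pivot are <= 13, and all elements to the right are > 13.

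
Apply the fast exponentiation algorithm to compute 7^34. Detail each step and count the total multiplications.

Computing 7^34 by squaring (build up from 7^1; each line after the first costs one multiplication):

7^1 = 7
7^2 = (7^1)^2 = 7^2 = 49
7^4 = (7^2)^2 = 49^2 = 2401
7^8 = (7^4)^2 = 2401^2 = 5764801
7^16 = (7^8)^2 = 5764801^2 = 33232930569601
7^17 = 7 * 7^16 = 7 * 33232930569601 = 232630513987207
7^34 = (7^17)^2 = 232630513987207^2 = 54116956037952111668959660849

Result: 54116956037952111668959660849
Multiplications needed: 6 (6 lines after 7^1)

7^34 = 54116956037952111668959660849. Using exponentiation by squaring, this requires 6 multiplications. The key idea: if the exponent is even, square the half-power; if odd, multiply by the base once.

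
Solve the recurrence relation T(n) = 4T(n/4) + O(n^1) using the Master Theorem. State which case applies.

Master Theorem for T(n) = 4T(n/4) + O(n^1):

a = 4, b = 4, c = 1
log_b(a) = log_4(4) = 1.0000

Case 2: c = 1 = log_4(4) = 1.0000
T(n) = O(n^1 log n) = O(n log n)

For T(n) = 4T(n/4) + O(n^1): log_4(4) = 1.0000. This is Case 2 of the Master Theorem (c = log_b(a), equal work at all levels), giving O(n log n).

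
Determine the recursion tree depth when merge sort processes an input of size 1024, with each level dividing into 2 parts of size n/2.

For divide and conquer with division factor 2:

Problem sizes at each level:
Level 0: 1024
Level 1: 512
Level 2: 256
Level 3: 128
Level 4: 64
Level 5: 32
Level 6: 16
Level 7: 8
Level 8: 4
Level 9: 2
Level 10: 1

The root is level 0 and the size-1 base case is level 10 (the tree spans levels 0 through 10, i.e. 11 levels counting the root), so the depth is the number of divisions: log_2(1024) = 10

The recursion tree depth is log_2(1024) = 10. At each level, the problem size is divided by 2, so it takes 10 divisions to reduce to a base case of size 1. The algorithm makes 2 recursive calls at each level.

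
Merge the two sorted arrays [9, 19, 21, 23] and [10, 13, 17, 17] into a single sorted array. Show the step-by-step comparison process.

Merging process:

Compare 9 vs 10: take 9 from left. Merged: [9]
Compare 19 vs 10: take 10 from right. Merged: [9, 10]
Compare 19 vs 13: take 13 from right. Merged: [9, 10, 13]
Compare 19 vs 17: take 17 from right. Merged: [9, 10, 13, 17]
Compare 19 vs 17: take 17 from right. Merged: [9, 10, 13, 17, 17]
Append remaining from left: [19, 21, 23]. Merged: [9, 10, 13, 17, 17, 19, 21, 23]

Final merged array: [9, 10, 13, 17, 17, 19, 21, 23]
Total comparisons: 5

The merged array is [9, 10, 13, 17, 17, 19, 21, 23], requiring 5 comparisons. The merge step runs in O(n) time where n is the total number of elements.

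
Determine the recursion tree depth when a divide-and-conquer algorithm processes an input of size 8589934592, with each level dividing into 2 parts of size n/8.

For divide and conquer with division factor 8:

Problem sizes at each level:
Level 0: 8589934592
Level 1: 1073741824
Level 2: 134217728
Level 3: 16777216
Level 4: 2097152
Level 5: 262144
Level 6: 32768
Level 7: 4096
Level 8: 512
Level 9: 64
Level 10: 8
Level 11: 1

The root is level 0 and the size-1 base case is level 11 (the tree spans levels 0 through 11, i.e. 12 levels counting the root), so the depth is the number of divisions: log_8(8589934592) = 11

The recursion tree depth is log_8(8589934592) = 11. At each level, the problem size is divided by 8, so it takes 11 divisions to reduce to a base case of size 1. The algorithm makes 2 recursive calls at each level.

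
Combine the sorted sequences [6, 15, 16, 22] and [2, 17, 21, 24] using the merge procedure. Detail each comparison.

Merging process:

Compare 6 vs 2: take 2 from right. Merged: [2]
Compare 6 vs 17: take 6 from left. Merged: [2, 6]
Compare 15 vs 17: take 15 from left. Merged: [2, 6, 15]
Compare 16 vs 17: take 16 from left. Merged: [2, 6, 15, 16]
Compare 22 vs 17: take 17 from right. Merged: [2, 6, 15, 16, 17]
Compare 22 vs 21: take 21 from right. Merged: [2, 6, 15, 16, 17, 21]
Compare 22 vs 24: take 22 from left. Merged: [2, 6, 15, 16, 17, 21, 22]
Append remaining from right: [24]. Merged: [2, 6, 15, 16, 17, 21, 22, 24]

Final merged array: [2, 6, 15, 16, 17, 21, 22, 24]
Total comparisons: 7

The merged array is [2, 6, 15, 16, 17, 21, 22, 24], requiring 7 comparisons. The merge step runs in O(n) time where n is the total number of elements.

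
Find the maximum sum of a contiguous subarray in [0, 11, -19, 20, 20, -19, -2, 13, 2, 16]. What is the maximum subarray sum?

Using Kadane's algorithm on [0, 11, -19, 20, 20, -19, -2, 13, 2, 16]:

Scanning through the array:
Position 1 (value 11): max_ending_here = 11, max_so_far = 11
Position 2 (value -19): max_ending_here = -8, max_so_far = 11
Position 3 (value 20): max_ending_here = 20, max_so_far = 20
Position 4 (value 20): max_ending_here = 40, max_so_far = 40
Position 5 (value -19): max_ending_here = 21, max_so_far = 40
Position 6 (value -2): max_ending_here = 19, max_so_far = 40
Position 7 (value 13): max_ending_here = 32, max_so_far = 40
Position 8 (value 2): max_ending_here = 34, max_so_far = 40
Position 9 (value 16): max_ending_here = 50, max_so_far = 50

Maximum subarray: [20, 20, -19, -2, 13, 2, 16]
Maximum sum: 50

The maximum subarray is [20, 20, -19, -2, 13, 2, 16] with sum 50. This subarray runs from index 3 to index 9.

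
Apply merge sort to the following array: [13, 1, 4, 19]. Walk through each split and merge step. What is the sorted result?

Merge sort trace:

Split: [13, 1, 4, 19] -> [13, 1] and [4, 19]
  Split: [13, 1] -> [13] and [1]
  Merge: [13] + [1] -> [1, 13]
  Split: [4, 19] -> [4] and [19]
  Merge: [4] + [19] -> [4, 19]
Merge: [1, 13] + [4, 19] -> [1, 4, 13, 19]

Final sorted array: [1, 4, 13, 19]

The merge sort proceeds by recursively splitting the array and merging sorted halves.
After all merges, the sorted array is [1, 4, 13, 19].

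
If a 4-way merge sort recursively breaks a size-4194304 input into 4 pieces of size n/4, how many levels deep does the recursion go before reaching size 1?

For divide and conquer with division factor 4:

Problem sizes at each level:
Level 0: 4194304
Level 1: 1048576
Level 2: 262144
Level 3: 65536
Level 4: 16384
Level 5: 4096
Level 6: 1024
Level 7: 256
Level 8: 64
Level 9: 16
Level 10: 4
Level 11: 1

The root is level 0 and the size-1 base case is level 11 (the tree spans levels 0 through 11, i.e. 12 levels counting the root), so the depth is the number of divisions: log_4(4194304) = 11

The recursion tree depth is log_4(4194304) = 11. At each level, the problem size is divided by 4, so it takes 11 divisions to reduce to a base case of size 1. The algorithm makes 4 recursive calls at each level.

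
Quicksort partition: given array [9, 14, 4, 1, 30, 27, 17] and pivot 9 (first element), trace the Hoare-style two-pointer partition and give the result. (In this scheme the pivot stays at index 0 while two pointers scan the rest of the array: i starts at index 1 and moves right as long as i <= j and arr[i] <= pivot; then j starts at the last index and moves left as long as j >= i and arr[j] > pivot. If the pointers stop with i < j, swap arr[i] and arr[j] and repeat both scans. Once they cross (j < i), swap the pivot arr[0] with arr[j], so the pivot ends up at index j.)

Hoare-style two-pointer partition with pivot = 9:

Initial array: [9, 14, 4, 1, 30, 27, 17]

Pointers start at i = 1, j = 6.
i stops at index 1 (arr[1]=14 > 9), j stops at index 3 (arr[3]=1 <= 9): swap arr[1] and arr[3], array becomes [9, 1, 4, 14, 30, 27, 17]
i ends at 3, j ends at 2: the pointers have crossed (j < i), so scanning stops.

Swap pivot arr[0] with arr[2] to place pivot at position 2: [4, 1, 9, 14, 30, 27, 17]
Pivot position: 2

After partitioning with pivot 9, the array becomes [4, 1, 9, 14, 30, 27, 17]. The pivot is placed at index 2. All elements to the left of the pivot are <= 9, and all elements to the right are > 9.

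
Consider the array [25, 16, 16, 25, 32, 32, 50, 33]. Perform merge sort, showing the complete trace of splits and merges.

Merge sort trace:

Split: [25, 16, 16, 25, 32, 32, 50, 33] -> [25, 16, 16, 25] and [32, 32, 50, 33]
  Split: [25, 16, 16, 25] -> [25, 16] and [16, 25]
    Split: [25, 16] -> [25] and [16]
    Merge: [25] + [16] -> [16, 25]
    Split: [16, 25] -> [16] and [25]
    Merge: [16] + [25] -> [16, 25]
  Merge: [16, 25] + [16, 25] -> [16, 16, 25, 25]
  Split: [32, 32, 50, 33] -> [32, 32] and [50, 33]
    Split: [32, 32] -> [32] and [32]
    Merge: [32] + [32] -> [32, 32]
    Split: [50, 33] -> [50] and [33]
    Merge: [50] + [33] -> [33, 50]
  Merge: [32, 32] + [33, 50] -> [32, 32, 33, 50]
Merge: [16, 16, 25, 25] + [32, 32, 33, 50] -> [16, 16, 25, 25, 32, 32, 33, 50]

Final sorted array: [16, 16, 25, 25, 32, 32, 33, 50]

The merge sort proceeds by recursively splitting the array and merging sorted halves.
After all merges, the sorted array is [16, 16, 25, 25, 32, 32, 33, 50].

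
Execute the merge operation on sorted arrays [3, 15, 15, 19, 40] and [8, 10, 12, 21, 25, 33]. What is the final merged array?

Merging process:

Compare 3 vs 8: take 3 from left. Merged: [3]
Compare 15 vs 8: take 8 from right. Merged: [3, 8]
Compare 15 vs 10: take 10 from right. Merged: [3, 8, 10]
Compare 15 vs 12: take 12 from right. Merged: [3, 8, 10, 12]
Compare 15 vs 21: take 15 from left. Merged: [3, 8, 10, 12, 15]
Compare 15 vs 21: take 15 from left. Merged: [3, 8, 10, 12, 15, 15]
Compare 19 vs 21: take 19 from left. Merged: [3, 8, 10, 12, 15, 15, 19]
Compare 40 vs 21: take 21 from right. Merged: [3, 8, 10, 12, 15, 15, 19, 21]
Compare 40 vs 25: take 25 from right. Merged: [3, 8, 10, 12, 15, 15, 19, 21, 25]
Compare 40 vs 33: take 33 from right. Merged: [3, 8, 10, 12, 15, 15, 19, 21, 25, 33]
Append remaining from left: [40]. Merged: [3, 8, 10, 12, 15, 15, 19, 21, 25, 33, 40]

Final merged array: [3, 8, 10, 12, 15, 15, 19, 21, 25, 33, 40]
Total comparisons: 10

The merged array is [3, 8, 10, 12, 15, 15, 19, 21, 25, 33, 40], requiring 10 comparisons. The merge step runs in O(n) time where n is the total number of elements.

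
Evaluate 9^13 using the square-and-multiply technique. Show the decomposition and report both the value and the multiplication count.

Computing 9^13 by squaring (build up from 9^1; each line after the first costs one multiplication):

9^1 = 9
9^2 = (9^1)^2 = 9^2 = 81
9^3 = 9 * 9^2 = 9 * 81 = 729
9^6 = (9^3)^2 = 729^2 = 531441
9^12 = (9^6)^2 = 531441^2 = 282429536481
9^13 = 9 * 9^12 = 9 * 282429536481 = 2541865828329

Result: 2541865828329
Multiplications needed: 5 (5 lines after 9^1)

9^13 = 2541865828329. Using exponentiation by squaring, this requires 5 multiplications. The key idea: if the exponent is even, square the half-power; if odd, multiply by the base once.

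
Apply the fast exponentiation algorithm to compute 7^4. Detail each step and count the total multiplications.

Computing 7^4 by squaring (build up from 7^1; each line after the first costs one multiplication):

7^1 = 7
7^2 = (7^1)^2 = 7^2 = 49
7^4 = (7^2)^2 = 49^2 = 2401

Result: 2401
Multiplications needed: 2 (2 lines after 7^1)

7^4 = 2401. Using exponentiation by squaring, this requires 2 multiplications. The key idea: if the exponent is even, square the half-power; if odd, multiply by the base once.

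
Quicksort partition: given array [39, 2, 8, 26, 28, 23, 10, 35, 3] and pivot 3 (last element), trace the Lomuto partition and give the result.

Lomuto partition with pivot = 3:

Initial array: [39, 2, 8, 26, 28, 23, 10, 35, 3]

arr[0]=39 > 3: no swap
arr[1]=2 <= 3: swap with position 0, array becomes [2, 39, 8, 26, 28, 23, 10, 35, 3]
arr[2]=8 > 3: no swap
arr[3]=26 > 3: no swap
arr[4]=28 > 3: no swap
arr[5]=23 > 3: no swap
arr[6]=10 > 3: no swap
arr[7]=35 > 3: no swap

Place pivot at position 1: [2, 3, 8, 26, 28, 23, 10, 35, 39]
Pivot position: 1

After partitioning with pivot 3, the array becomes [2, 3, 8, 26, 28, 23, 10, 35, 39]. The pivot is placed at index 1. All elements to the left of the pivot are <= 3, and all elements to the right are > 3.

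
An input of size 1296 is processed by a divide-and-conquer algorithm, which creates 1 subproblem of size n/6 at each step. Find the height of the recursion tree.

For divide and conquer with division factor 6:

Problem sizes at each level:
Level 0: 1296
Level 1: 216
Level 2: 36
Level 3: 6
Level 4: 1

The root is level 0 and the size-1 base case is level 4 (the tree spans levels 0 through 4, i.e. 5 levels counting the root), so the depth is the number of divisions: log_6(1296) = 4

The recursion tree depth is log_6(1296) = 4. At each level, the problem size is divided by 6, so it takes 4 divisions to reduce to a base case of size 1. The algorithm makes 1 recursive call at each level.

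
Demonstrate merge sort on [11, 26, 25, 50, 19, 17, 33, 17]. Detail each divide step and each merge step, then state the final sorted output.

Merge sort trace:

Split: [11, 26, 25, 50, 19, 17, 33, 17] -> [11, 26, 25, 50] and [19, 17, 33, 17]
  Split: [11, 26, 25, 50] -> [11, 26] and [25, 50]
    Split: [11, 26] -> [11] and [26]
    Merge: [11] + [26] -> [11, 26]
    Split: [25, 50] -> [25] and [50]
    Merge: [25] + [50] -> [25, 50]
  Merge: [11, 26] + [25, 50] -> [11, 25, 26, 50]
  Split: [19, 17, 33, 17] -> [19, 17] and [33, 17]
    Split: [19, 17] -> [19] and [17]
    Merge: [19] + [17] -> [17, 19]
    Split: [33, 17] -> [33] and [17]
    Merge: [33] + [17] -> [17, 33]
  Merge: [17, 19] + [17, 33] -> [17, 17, 19, 33]
Merge: [11, 25, 26, 50] + [17, 17, 19, 33] -> [11, 17, 17, 19, 25, 26, 33, 50]

Final sorted array: [11, 17, 17, 19, 25, 26, 33, 50]

The merge sort proceeds by recursively splitting the array and merging sorted halves.
After all merges, the sorted array is [11, 17, 17, 19, 25, 26, 33, 50].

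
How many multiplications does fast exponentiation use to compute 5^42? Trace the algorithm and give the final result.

Computing 5^42 by squaring (build up from 5^1; each line after the first costs one multiplication):

5^1 = 5
5^2 = (5^1)^2 = 5^2 = 25
5^4 = (5^2)^2 = 25^2 = 625
5^5 = 5 * 5^4 = 5 * 625 = 3125
5^10 = (5^5)^2 = 3125^2 = 9765625
5^20 = (5^10)^2 = 9765625^2 = 95367431640625
5^21 = 5 * 5^20 = 5 * 95367431640625 = 476837158203125
5^42 = (5^21)^2 = 476837158203125^2 = 227373675443232059478759765625

Result: 227373675443232059478759765625
Multiplications needed: 7 (7 lines after 5^1)

5^42 = 227373675443232059478759765625. Using exponentiation by squaring, this requires 7 multiplications. The key idea: if the exponent is even, square the half-power; if odd, multiply by the base once.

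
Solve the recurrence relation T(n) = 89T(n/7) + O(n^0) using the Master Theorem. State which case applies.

Master Theorem for T(n) = 89T(n/7) + O(n^0):

a = 89, b = 7, c = 0
log_b(a) = log_7(89) = 2.3067

Case 1: c = 0 < log_7(89) = 2.3067
T(n) = O(n^(log_7 89))

For T(n) = 89T(n/7) + O(n^0): log_7(89) = 2.3067. This is Case 1 of the Master Theorem (c < log_b(a), work dominated by leaves), giving O(n^(log_7 89)).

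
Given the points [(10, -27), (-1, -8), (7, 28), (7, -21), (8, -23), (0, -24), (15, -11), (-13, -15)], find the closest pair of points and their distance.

Computing all pairwise distances among 8 points:

d((10, -27), (-1, -8)) = 21.9545
d((10, -27), (7, 28)) = 55.0818
d((10, -27), (7, -21)) = 6.7082
d((10, -27), (8, -23)) = 4.4721
d((10, -27), (0, -24)) = 10.4403
d((10, -27), (15, -11)) = 16.7631
d((10, -27), (-13, -15)) = 25.9422
d((-1, -8), (7, 28)) = 36.8782
d((-1, -8), (7, -21)) = 15.2643
d((-1, -8), (8, -23)) = 17.4929
d((-1, -8), (0, -24)) = 16.0312
d((-1, -8), (15, -11)) = 16.2788
d((-1, -8), (-13, -15)) = 13.8924
d((7, 28), (7, -21)) = 49.0
d((7, 28), (8, -23)) = 51.0098
d((7, 28), (0, -24)) = 52.469
d((7, 28), (15, -11)) = 39.8121
d((7, 28), (-13, -15)) = 47.4236
d((7, -21), (8, -23)) = 2.2361 <-- minimum
d((7, -21), (0, -24)) = 7.6158
d((7, -21), (15, -11)) = 12.8062
d((7, -21), (-13, -15)) = 20.8806
d((8, -23), (0, -24)) = 8.0623
d((8, -23), (15, -11)) = 13.8924
d((8, -23), (-13, -15)) = 22.4722
d((0, -24), (15, -11)) = 19.8494
d((0, -24), (-13, -15)) = 15.8114
d((15, -11), (-13, -15)) = 28.2843

Closest pair: (7, -21) and (8, -23) with distance 2.2361

The closest pair is (7, -21) and (8, -23) with Euclidean distance 2.2361. For 8 points, brute-force pairwise comparison is shown above. For large n, the divide-and-conquer algorithm (sort by x, recurse on halves, check the dividing strip) achieves O(n log n).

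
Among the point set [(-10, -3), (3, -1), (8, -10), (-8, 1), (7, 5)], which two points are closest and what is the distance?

Computing all pairwise distances among 5 points:

d((-10, -3), (3, -1)) = 13.1529
d((-10, -3), (8, -10)) = 19.3132
d((-10, -3), (-8, 1)) = 4.4721 <-- minimum
d((-10, -3), (7, 5)) = 18.7883
d((3, -1), (8, -10)) = 10.2956
d((3, -1), (-8, 1)) = 11.1803
d((3, -1), (7, 5)) = 7.2111
d((8, -10), (-8, 1)) = 19.4165
d((8, -10), (7, 5)) = 15.0333
d((-8, 1), (7, 5)) = 15.5242

Closest pair: (-10, -3) and (-8, 1) with distance 4.4721

The closest pair is (-10, -3) and (-8, 1) with Euclidean distance 4.4721. For 5 points, brute-force pairwise comparison is shown above. For large n, the divide-and-conquer algorithm (sort by x, recurse on halves, check the dividing strip) achieves O(n log n).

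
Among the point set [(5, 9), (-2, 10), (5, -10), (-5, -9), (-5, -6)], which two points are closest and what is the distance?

Computing all pairwise distances among 5 points:

d((5, 9), (-2, 10)) = 7.0711
d((5, 9), (5, -10)) = 19.0
d((5, 9), (-5, -9)) = 20.5913
d((5, 9), (-5, -6)) = 18.0278
d((-2, 10), (5, -10)) = 21.1896
d((-2, 10), (-5, -9)) = 19.2354
d((-2, 10), (-5, -6)) = 16.2788
d((5, -10), (-5, -9)) = 10.0499
d((5, -10), (-5, -6)) = 10.7703
d((-5, -9), (-5, -6)) = 3.0 <-- minimum

Closest pair: (-5, -9) and (-5, -6) with distance 3.0

The closest pair is (-5, -9) and (-5, -6) with Euclidean distance 3.0. For 5 points, brute-force pairwise comparison is shown above. For large n, the divide-and-conquer algorithm (sort by x, recurse on halves, check the dividing strip) achieves O(n log n).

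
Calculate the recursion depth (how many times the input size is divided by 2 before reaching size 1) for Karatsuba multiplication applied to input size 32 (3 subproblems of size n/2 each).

For divide and conquer with division factor 2:

Problem sizes at each level:
Level 0: 32
Level 1: 16
Level 2: 8
Level 3: 4
Level 4: 2
Level 5: 1

The root is level 0 and the size-1 base case is level 5 (the tree spans levels 0 through 5, i.e. 6 levels counting the root), so the depth is the number of divisions: log_2(32) = 5

The recursion tree depth is log_2(32) = 5. At each level, the problem size is divided by 2, so it takes 5 divisions to reduce to a base case of size 1. The algorithm makes 3 recursive calls at each level.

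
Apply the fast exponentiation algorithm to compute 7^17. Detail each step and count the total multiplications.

Computing 7^17 by squaring (build up from 7^1; each line after the first costs one multiplication):

7^1 = 7
7^2 = (7^1)^2 = 7^2 = 49
7^4 = (7^2)^2 = 49^2 = 2401
7^8 = (7^4)^2 = 2401^2 = 5764801
7^16 = (7^8)^2 = 5764801^2 = 33232930569601
7^17 = 7 * 7^16 = 7 * 33232930569601 = 232630513987207

Result: 232630513987207
Multiplications needed: 5 (5 lines after 7^1)

7^17 = 232630513987207. Using exponentiation by squaring, this requires 5 multiplications. The key idea: if the exponent is even, square the half-power; if odd, multiply by the base once.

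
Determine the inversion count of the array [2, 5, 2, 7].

Finding inversions in [2, 5, 2, 7]:

(1, 2): arr[1]=5 > arr[2]=2

Total inversions: 1

The array has 1 inversion(s): (1,2). Each pair (i,j) satisfies i < j and arr[i] > arr[j].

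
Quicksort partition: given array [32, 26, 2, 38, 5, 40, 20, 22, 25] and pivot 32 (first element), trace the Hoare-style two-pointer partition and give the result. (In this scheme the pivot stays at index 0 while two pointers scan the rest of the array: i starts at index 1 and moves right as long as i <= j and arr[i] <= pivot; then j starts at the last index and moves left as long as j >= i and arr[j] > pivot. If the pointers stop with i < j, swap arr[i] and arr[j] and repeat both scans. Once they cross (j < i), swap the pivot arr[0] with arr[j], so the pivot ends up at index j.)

Hoare-style two-pointer partition with pivot = 32:

Initial array: [32, 26, 2, 38, 5, 40, 20, 22, 25]

Pointers start at i = 1, j = 8.
i stops at index 3 (arr[3]=38 > 32), j stops at index 8 (arr[8]=25 <= 32): swap arr[3] and arr[8], array becomes [32, 26, 2, 25, 5, 40, 20, 22, 38]
i stops at index 5 (arr[5]=40 > 32), j stops at index 7 (arr[7]=22 <= 32): swap arr[5] and arr[7], array becomes [32, 26, 2, 25, 5, 22, 20, 40, 38]
i ends at 7, j ends at 6: the pointers have crossed (j < i), so scanning stops.

Swap pivot arr[0] with arr[6] to place pivot at position 6: [20, 26, 2, 25, 5, 22, 32, 40, 38]
Pivot position: 6

After partitioning with pivot 32, the array becomes [20, 26, 2, 25, 5, 22, 32, 40, 38]. The pivot is placed at index 6. All elements to the left of the pivot are <= 32, and all elements to the right are > 32.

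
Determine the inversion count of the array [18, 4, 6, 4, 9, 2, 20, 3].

Finding inversions in [18, 4, 6, 4, 9, 2, 20, 3]:

(0, 1): arr[0]=18 > arr[1]=4
(0, 2): arr[0]=18 > arr[2]=6
(0, 3): arr[0]=18 > arr[3]=4
(0, 4): arr[0]=18 > arr[4]=9
(0, 5): arr[0]=18 > arr[5]=2
(0, 7): arr[0]=18 > arr[7]=3
(1, 5): arr[1]=4 > arr[5]=2
(1, 7): arr[1]=4 > arr[7]=3
(2, 3): arr[2]=6 > arr[3]=4
(2, 5): arr[2]=6 > arr[5]=2
(2, 7): arr[2]=6 > arr[7]=3
(3, 5): arr[3]=4 > arr[5]=2
(3, 7): arr[3]=4 > arr[7]=3
(4, 5): arr[4]=9 > arr[5]=2
(4, 7): arr[4]=9 > arr[7]=3
(6, 7): arr[6]=20 > arr[7]=3

Total inversions: 16

The array has 16 inversion(s): (0,1), (0,2), (0,3), (0,4), (0,5), (0,7), (1,5), (1,7), (2,3), (2,5), (2,7), (3,5), (3,7), (4,5), (4,7), (6,7). Each pair (i,j) satisfies i < j and arr[i] > arr[j].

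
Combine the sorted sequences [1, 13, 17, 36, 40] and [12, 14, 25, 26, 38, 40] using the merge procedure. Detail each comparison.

Merging process:

Compare 1 vs 12: take 1 from left. Merged: [1]
Compare 13 vs 12: take 12 from right. Merged: [1, 12]
Compare 13 vs 14: take 13 from left. Merged: [1, 12, 13]
Compare 17 vs 14: take 14 from right. Merged: [1, 12, 13, 14]
Compare 17 vs 25: take 17 from left. Merged: [1, 12, 13, 14, 17]
Compare 36 vs 25: take 25 from right. Merged: [1, 12, 13, 14, 17, 25]
Compare 36 vs 26: take 26 from right. Merged: [1, 12, 13, 14, 17, 25, 26]
Compare 36 vs 38: take 36 from left. Merged: [1, 12, 13, 14, 17, 25, 26, 36]
Compare 40 vs 38: take 38 from right. Merged: [1, 12, 13, 14, 17, 25, 26, 36, 38]
Compare 40 vs 40: take 40 from left. Merged: [1, 12, 13, 14, 17, 25, 26, 36, 38, 40]
Append remaining from right: [40]. Merged: [1, 12, 13, 14, 17, 25, 26, 36, 38, 40, 40]

Final merged array: [1, 12, 13, 14, 17, 25, 26, 36, 38, 40, 40]
Total comparisons: 10

The merged array is [1, 12, 13, 14, 17, 25, 26, 36, 38, 40, 40], requiring 10 comparisons. The merge step runs in O(n) time where n is the total number of elements.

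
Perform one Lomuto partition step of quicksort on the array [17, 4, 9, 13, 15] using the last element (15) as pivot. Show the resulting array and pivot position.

Lomuto partition with pivot = 15:

Initial array: [17, 4, 9, 13, 15]

arr[0]=17 > 15: no swap
arr[1]=4 <= 15: swap with position 0, array becomes [4, 17, 9, 13, 15]
arr[2]=9 <= 15: swap with position 1, array becomes [4, 9, 17, 13, 15]
arr[3]=13 <= 15: swap with position 2, array becomes [4, 9, 13, 17, 15]

Place pivot at position 3: [4, 9, 13, 15, 17]
Pivot position: 3

After partitioning with pivot 15, the array becomes [4, 9, 13, 15, 17]. The pivot is placed at index 3. All elements to the left of the pivot are <= 15, and all elements to the right are > 15.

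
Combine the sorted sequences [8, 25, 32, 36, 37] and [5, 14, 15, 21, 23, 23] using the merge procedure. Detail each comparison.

Merging process:

Compare 8 vs 5: take 5 from right. Merged: [5]
Compare 8 vs 14: take 8 from left. Merged: [5, 8]
Compare 25 vs 14: take 14 from right. Merged: [5, 8, 14]
Compare 25 vs 15: take 15 from right. Merged: [5, 8, 14, 15]
Compare 25 vs 21: take 21 from right. Merged: [5, 8, 14, 15, 21]
Compare 25 vs 23: take 23 from right. Merged: [5, 8, 14, 15, 21, 23]
Compare 25 vs 23: take 23 from right. Merged: [5, 8, 14, 15, 21, 23, 23]
Append remaining from left: [25, 32, 36, 37]. Merged: [5, 8, 14, 15, 21, 23, 23, 25, 32, 36, 37]

Final merged array: [5, 8, 14, 15, 21, 23, 23, 25, 32, 36, 37]
Total comparisons: 7

The merged array is [5, 8, 14, 15, 21, 23, 23, 25, 32, 36, 37], requiring 7 comparisons. The merge step runs in O(n) time where n is the total number of elements.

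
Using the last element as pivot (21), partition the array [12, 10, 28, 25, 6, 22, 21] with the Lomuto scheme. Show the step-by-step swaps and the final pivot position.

Lomuto partition with pivot = 21:

Initial array: [12, 10, 28, 25, 6, 22, 21]

arr[0]=12 <= 21: swap with position 0, array becomes [12, 10, 28, 25, 6, 22, 21]
arr[1]=10 <= 21: swap with position 1, array becomes [12, 10, 28, 25, 6, 22, 21]
arr[2]=28 > 21: no swap
arr[3]=25 > 21: no swap
arr[4]=6 <= 21: swap with position 2, array becomes [12, 10, 6, 25, 28, 22, 21]
arr[5]=22 > 21: no swap

Place pivot at position 3: [12, 10, 6, 21, 28, 22, 25]
Pivot position: 3

After partitioning with pivot 21, the array becomes [12, 10, 6, 21, 28, 22, 25]. The pivot is placed at index 3. All elements to the left of the pivot are <= 21, and all elements to the right are > 21.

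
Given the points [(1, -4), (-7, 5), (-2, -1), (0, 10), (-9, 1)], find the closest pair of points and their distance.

Computing all pairwise distances among 5 points:

d((1, -4), (-7, 5)) = 12.0416
d((1, -4), (-2, -1)) = 4.2426 <-- minimum
d((1, -4), (0, 10)) = 14.0357
d((1, -4), (-9, 1)) = 11.1803
d((-7, 5), (-2, -1)) = 7.8102
d((-7, 5), (0, 10)) = 8.6023
d((-7, 5), (-9, 1)) = 4.4721
d((-2, -1), (0, 10)) = 11.1803
d((-2, -1), (-9, 1)) = 7.2801
d((0, 10), (-9, 1)) = 12.7279

Closest pair: (1, -4) and (-2, -1) with distance 4.2426

The closest pair is (1, -4) and (-2, -1) with Euclidean distance 4.2426. For 5 points, brute-force pairwise comparison is shown above. For large n, the divide-and-conquer algorithm (sort by x, recurse on halves, check the dividing strip) achieves O(n log n).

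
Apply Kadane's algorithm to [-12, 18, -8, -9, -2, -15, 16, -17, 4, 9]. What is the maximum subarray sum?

Using Kadane's algorithm on [-12, 18, -8, -9, -2, -15, 16, -17, 4, 9]:

Scanning through the array:
Position 1 (value 18): max_ending_here = 18, max_so_far = 18
Position 2 (value -8): max_ending_here = 10, max_so_far = 18
Position 3 (value -9): max_ending_here = 1, max_so_far = 18
Position 4 (value -2): max_ending_here = -1, max_so_far = 18
Position 5 (value -15): max_ending_here = -15, max_so_far = 18
Position 6 (value 16): max_ending_here = 16, max_so_far = 18
Position 7 (value -17): max_ending_here = -1, max_so_far = 18
Position 8 (value 4): max_ending_here = 4, max_so_far = 18
Position 9 (value 9): max_ending_here = 13, max_so_far = 18

Maximum subarray: [18]
Maximum sum: 18

The maximum subarray is [18] with sum 18. This subarray runs from index 1 to index 1.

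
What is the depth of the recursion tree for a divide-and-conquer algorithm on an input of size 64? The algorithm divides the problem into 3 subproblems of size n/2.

For divide and conquer with division factor 2:

Problem sizes at each level:
Level 0: 64
Level 1: 32
Level 2: 16
Level 3: 8
Level 4: 4
Level 5: 2
Level 6: 1

The root is level 0 and the size-1 base case is level 6 (the tree spans levels 0 through 6, i.e. 7 levels counting the root), so the depth is the number of divisions: log_2(64) = 6

The recursion tree depth is log_2(64) = 6. At each level, the problem size is divided by 2, so it takes 6 divisions to reduce to a base case of size 1. The algorithm makes 3 recursive calls at each level.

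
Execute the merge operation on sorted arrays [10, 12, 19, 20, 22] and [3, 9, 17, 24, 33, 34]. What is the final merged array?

Merging process:

Compare 10 vs 3: take 3 from right. Merged: [3]
Compare 10 vs 9: take 9 from right. Merged: [3, 9]
Compare 10 vs 17: take 10 from left. Merged: [3, 9, 10]
Compare 12 vs 17: take 12 from left. Merged: [3, 9, 10, 12]
Compare 19 vs 17: take 17 from right. Merged: [3, 9, 10, 12, 17]
Compare 19 vs 24: take 19 from left. Merged: [3, 9, 10, 12, 17, 19]
Compare 20 vs 24: take 20 from left. Merged: [3, 9, 10, 12, 17, 19, 20]
Compare 22 vs 24: take 22 from left. Merged: [3, 9, 10, 12, 17, 19, 20, 22]
Append remaining from right: [24, 33, 34]. Merged: [3, 9, 10, 12, 17, 19, 20, 22, 24, 33, 34]

Final merged array: [3, 9, 10, 12, 17, 19, 20, 22, 24, 33, 34]
Total comparisons: 8

The merged array is [3, 9, 10, 12, 17, 19, 20, 22, 24, 33, 34], requiring 8 comparisons. The merge step runs in O(n) time where n is the total number of elements.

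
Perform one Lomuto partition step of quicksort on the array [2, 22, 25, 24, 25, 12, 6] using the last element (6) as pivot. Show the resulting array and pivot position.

Lomuto partition with pivot = 6:

Initial array: [2, 22, 25, 24, 25, 12, 6]

arr[0]=2 <= 6: swap with position 0, array becomes [2, 22, 25, 24, 25, 12, 6]
arr[1]=22 > 6: no swap
arr[2]=25 > 6: no swap
arr[3]=24 > 6: no swap
arr[4]=25 > 6: no swap
arr[5]=12 > 6: no swap

Place pivot at position 1: [2, 6, 25, 24, 25, 12, 22]
Pivot position: 1

After partitioning with pivot 6, the array becomes [2, 6, 25, 24, 25, 12, 22]. The pivot is placed at index 1. All elements to the left of the pivot are <= 6, and all elements to the right are > 6.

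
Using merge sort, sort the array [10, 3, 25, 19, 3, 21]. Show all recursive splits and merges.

Merge sort trace:

Split: [10, 3, 25, 19, 3, 21] -> [10, 3, 25] and [19, 3, 21]
  Split: [10, 3, 25] -> [10] and [3, 25]
    Split: [3, 25] -> [3] and [25]
    Merge: [3] + [25] -> [3, 25]
  Merge: [10] + [3, 25] -> [3, 10, 25]
  Split: [19, 3, 21] -> [19] and [3, 21]
    Split: [3, 21] -> [3] and [21]
    Merge: [3] + [21] -> [3, 21]
  Merge: [19] + [3, 21] -> [3, 19, 21]
Merge: [3, 10, 25] + [3, 19, 21] -> [3, 3, 10, 19, 21, 25]

Final sorted array: [3, 3, 10, 19, 21, 25]

The merge sort proceeds by recursively splitting the array and merging sorted halves.
After all merges, the sorted array is [3, 3, 10, 19, 21, 25].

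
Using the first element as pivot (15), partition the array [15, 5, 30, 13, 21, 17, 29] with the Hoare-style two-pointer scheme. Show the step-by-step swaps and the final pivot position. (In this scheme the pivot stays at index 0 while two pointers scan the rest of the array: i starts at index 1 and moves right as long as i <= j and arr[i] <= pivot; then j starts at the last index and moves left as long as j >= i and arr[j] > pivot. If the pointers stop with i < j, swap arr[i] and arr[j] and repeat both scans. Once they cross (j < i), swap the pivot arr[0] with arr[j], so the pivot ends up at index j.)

Hoare-style two-pointer partition with pivot = 15:

Initial array: [15, 5, 30, 13, 21, 17, 29]

Pointers start at i = 1, j = 6.
i stops at index 2 (arr[2]=30 > 15), j stops at index 3 (arr[3]=13 <= 15): swap arr[2] and arr[3], array becomes [15, 5, 13, 30, 21, 17, 29]
i ends at 3, j ends at 2: the pointers have crossed (j < i), so scanning stops.

Swap pivot arr[0] with arr[2] to place pivot at position 2: [13, 5, 15, 30, 21, 17, 29]
Pivot position: 2

After partitioning with pivot 15, the array becomes [13, 5, 15, 30, 21, 17, 29]. The pivot is placed at index 2. All elements to the left of the pivot are <= 15, and all elements to the right are > 15.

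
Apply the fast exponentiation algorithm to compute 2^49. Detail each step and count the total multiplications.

Computing 2^49 by squaring (build up from 2^1; each line after the first costs one multiplication):

2^1 = 2
2^2 = (2^1)^2 = 2^2 = 4
2^3 = 2 * 2^2 = 2 * 4 = 8
2^6 = (2^3)^2 = 8^2 = 64
2^12 = (2^6)^2 = 64^2 = 4096
2^24 = (2^12)^2 = 4096^2 = 16777216
2^48 = (2^24)^2 = 16777216^2 = 281474976710656
2^49 = 2 * 2^48 = 2 * 281474976710656 = 562949953421312

Result: 562949953421312
Multiplications needed: 7 (7 lines after 2^1)

2^49 = 562949953421312. Using exponentiation by squaring, this requires 7 multiplications. The key idea: if the exponent is even, square the half-power; if odd, multiply by the base once.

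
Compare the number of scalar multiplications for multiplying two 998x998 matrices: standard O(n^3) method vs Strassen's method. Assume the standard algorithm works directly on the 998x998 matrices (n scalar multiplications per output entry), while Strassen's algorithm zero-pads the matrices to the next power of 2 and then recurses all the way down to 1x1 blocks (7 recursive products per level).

Matrix multiplication for 998x998 matrices:

Strassen's algorithm requires power-of-2 dimensions. Pad 998x998 to 1024x1024 (next power of 2).

Standard algorithm: 998^3 = 994011992 multiplications
Strassen's algorithm: 7^(log2(1024)) = 7^10 = 282475249 multiplications
Savings: 994011992 - 282475249 = 711536743 multiplications

Standard: 994011992 multiplications (998^3). Strassen: 282475249 multiplications (7^10, after padding to 1024x1024). Strassen reduces 8 recursive multiplications to 7 at each level.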